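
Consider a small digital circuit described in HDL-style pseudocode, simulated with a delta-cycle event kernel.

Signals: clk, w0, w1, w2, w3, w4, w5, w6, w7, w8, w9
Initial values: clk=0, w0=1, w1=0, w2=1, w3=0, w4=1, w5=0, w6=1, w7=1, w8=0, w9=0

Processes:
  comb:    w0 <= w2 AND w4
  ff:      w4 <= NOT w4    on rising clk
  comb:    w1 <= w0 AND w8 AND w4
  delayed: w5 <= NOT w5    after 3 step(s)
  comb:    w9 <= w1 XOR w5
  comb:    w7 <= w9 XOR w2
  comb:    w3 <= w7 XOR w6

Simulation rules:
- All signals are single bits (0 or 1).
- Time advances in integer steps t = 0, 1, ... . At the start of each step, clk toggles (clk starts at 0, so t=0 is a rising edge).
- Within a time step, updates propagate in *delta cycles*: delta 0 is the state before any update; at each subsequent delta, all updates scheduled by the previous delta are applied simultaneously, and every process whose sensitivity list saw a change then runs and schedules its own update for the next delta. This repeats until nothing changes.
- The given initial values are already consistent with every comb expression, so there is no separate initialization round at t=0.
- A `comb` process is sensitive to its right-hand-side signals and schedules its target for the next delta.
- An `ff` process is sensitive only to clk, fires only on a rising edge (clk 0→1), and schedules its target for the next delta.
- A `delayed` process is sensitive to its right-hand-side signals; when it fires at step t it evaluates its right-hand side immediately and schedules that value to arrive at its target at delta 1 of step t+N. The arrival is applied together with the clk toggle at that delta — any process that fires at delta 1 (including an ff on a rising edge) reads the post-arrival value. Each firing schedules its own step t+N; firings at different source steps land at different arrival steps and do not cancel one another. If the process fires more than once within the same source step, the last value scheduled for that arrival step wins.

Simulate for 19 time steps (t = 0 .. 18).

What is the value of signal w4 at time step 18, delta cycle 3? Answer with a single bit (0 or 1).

[bits: w5,clk,w6,w7,w8,w0,w2,w3,w1,w4,w9]
t=0: Δ0=00110110010 Δ1=01110110010 Δ2=01110110000 Δ3=01110010000 | 3Δ
t=1: Δ0=01110010000 Δ1=00110010000 | 1Δ
t=2: Δ0=00110010000 Δ1=01110010000 Δ2=01110010010 Δ3=01110110010 | 3Δ
t=3: Δ0=01110110010 Δ1=00110110010 | 1Δ
t=4: Δ0=00110110010 Δ1=01110110010 Δ2=01110110000 Δ3=01110010000 | 3Δ
t=5: Δ0=01110010000 Δ1=00110010000 | 1Δ
t=6: Δ0=00110010000 Δ1=01110010000 Δ2=01110010010 Δ3=01110110010 | 3Δ
t=7: Δ0=01110110010 Δ1=00110110010 | 1Δ
t=8: Δ0=00110110010 Δ1=01110110010 Δ2=01110110000 Δ3=01110010000 | 3Δ
t=9: Δ0=01110010000 Δ1=00110010000 | 1Δ
t=10: Δ0=00110010000 Δ1=01110010000 Δ2=01110010010 Δ3=01110110010 | 3Δ
t=11: Δ0=01110110010 Δ1=00110110010 | 1Δ
t=12: Δ0=00110110010 Δ1=01110110010 Δ2=01110110000 Δ3=01110010000 | 3Δ
t=13: Δ0=01110010000 Δ1=00110010000 | 1Δ
t=14: Δ0=00110010000 Δ1=01110010000 Δ2=01110010010 Δ3=01110110010 | 3Δ
t=15: Δ0=01110110010 Δ1=00110110010 | 1Δ
t=16: Δ0=00110110010 Δ1=01110110010 Δ2=01110110000 Δ3=01110010000 | 3Δ
t=17: Δ0=01110010000 Δ1=00110010000 | 1Δ
t=18: Δ0=00110010000 Δ1=01110010000 Δ2=01110010010 Δ3=01110110010 | 3Δ

1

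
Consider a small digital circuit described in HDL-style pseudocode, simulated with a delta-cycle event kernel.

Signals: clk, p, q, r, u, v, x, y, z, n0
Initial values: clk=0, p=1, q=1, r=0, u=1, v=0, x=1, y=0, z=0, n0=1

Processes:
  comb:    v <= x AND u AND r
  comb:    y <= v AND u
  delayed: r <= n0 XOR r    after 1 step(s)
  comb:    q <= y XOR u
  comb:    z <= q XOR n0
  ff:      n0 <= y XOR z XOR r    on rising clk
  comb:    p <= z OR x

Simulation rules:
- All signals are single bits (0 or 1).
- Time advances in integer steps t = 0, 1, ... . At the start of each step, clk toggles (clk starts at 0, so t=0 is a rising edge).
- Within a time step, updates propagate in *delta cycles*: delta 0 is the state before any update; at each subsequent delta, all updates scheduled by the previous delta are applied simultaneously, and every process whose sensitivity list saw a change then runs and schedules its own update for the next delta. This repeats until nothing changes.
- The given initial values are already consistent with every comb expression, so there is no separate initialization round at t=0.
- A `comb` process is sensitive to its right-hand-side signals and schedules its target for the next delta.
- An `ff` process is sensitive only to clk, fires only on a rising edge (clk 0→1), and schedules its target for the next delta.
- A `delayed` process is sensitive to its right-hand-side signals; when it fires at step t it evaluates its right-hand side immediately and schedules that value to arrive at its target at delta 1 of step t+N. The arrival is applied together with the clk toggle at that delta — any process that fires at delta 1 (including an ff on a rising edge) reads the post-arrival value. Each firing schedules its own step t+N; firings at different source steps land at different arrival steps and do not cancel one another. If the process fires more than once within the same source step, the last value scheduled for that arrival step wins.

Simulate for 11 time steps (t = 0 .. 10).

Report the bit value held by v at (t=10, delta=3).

0

t0.Δ0 v=0 p=1 n0=1 clk=0 q=1 z=0 r=0 y=0 x=1 u=1
t0.Δ1 v=0 p=1 n0=1 clk=1 q=1 z=0 r=0 y=0 x=1 u=1
t0.Δ2 v=0 p=1 n0=0 clk=1 q=1 z=0 r=0 y=0 x=1 u=1
t0.Δ3 v=0 p=1 n0=0 clk=1 q=1 z=1 r=0 y=0 x=1 u=1
t1.Δ0 v=0 p=1 n0=0 clk=1 q=1 z=1 r=0 y=0 x=1 u=1
t1.Δ1 v=0 p=1 n0=0 clk=0 q=1 z=1 r=0 y=0 x=1 u=1
t2.Δ0 v=0 p=1 n0=0 clk=0 q=1 z=1 r=0 y=0 x=1 u=1
t2.Δ1 v=0 p=1 n0=0 clk=1 q=1 z=1 r=0 y=0 x=1 u=1
t2.Δ2 v=0 p=1 n0=1 clk=1 q=1 z=1 r=0 y=0 x=1 u=1
t2.Δ3 v=0 p=1 n0=1 clk=1 q=1 z=0 r=0 y=0 x=1 u=1
t3.Δ0 v=0 p=1 n0=1 clk=1 q=1 z=0 r=0 y=0 x=1 u=1
t3.Δ1 v=0 p=1 n0=1 clk=0 q=1 z=0 r=1 y=0 x=1 u=1
t3.Δ2 v=1 p=1 n0=1 clk=0 q=1 z=0 r=1 y=0 x=1 u=1
t3.Δ3 v=1 p=1 n0=1 clk=0 q=1 z=0 r=1 y=1 x=1 u=1
t3.Δ4 v=1 p=1 n0=1 clk=0 q=0 z=0 r=1 y=1 x=1 u=1
t3.Δ5 v=1 p=1 n0=1 clk=0 q=0 z=1 r=1 y=1 x=1 u=1
t4.Δ0 v=1 p=1 n0=1 clk=0 q=0 z=1 r=1 y=1 x=1 u=1
t4.Δ1 v=1 p=1 n0=1 clk=1 q=0 z=1 r=0 y=1 x=1 u=1
t4.Δ2 v=0 p=1 n0=0 clk=1 q=0 z=1 r=0 y=1 x=1 u=1
t4.Δ3 v=0 p=1 n0=0 clk=1 q=0 z=0 r=0 y=0 x=1 u=1
t4.Δ4 v=0 p=1 n0=0 clk=1 q=1 z=0 r=0 y=0 x=1 u=1
t4.Δ5 v=0 p=1 n0=0 clk=1 q=1 z=1 r=0 y=0 x=1 u=1
t5.Δ0 v=0 p=1 n0=0 clk=1 q=1 z=1 r=0 y=0 x=1 u=1
t5.Δ1 v=0 p=1 n0=0 clk=0 q=1 z=1 r=0 y=0 x=1 u=1
t6.Δ0 v=0 p=1 n0=0 clk=0 q=1 z=1 r=0 y=0 x=1 u=1
t6.Δ1 v=0 p=1 n0=0 clk=1 q=1 z=1 r=0 y=0 x=1 u=1
t6.Δ2 v=0 p=1 n0=1 clk=1 q=1 z=1 r=0 y=0 x=1 u=1
t6.Δ3 v=0 p=1 n0=1 clk=1 q=1 z=0 r=0 y=0 x=1 u=1
t7.Δ0 v=0 p=1 n0=1 clk=1 q=1 z=0 r=0 y=0 x=1 u=1
t7.Δ1 v=0 p=1 n0=1 clk=0 q=1 z=0 r=1 y=0 x=1 u=1
t7.Δ2 v=1 p=1 n0=1 clk=0 q=1 z=0 r=1 y=0 x=1 u=1
t7.Δ3 v=1 p=1 n0=1 clk=0 q=1 z=0 r=1 y=1 x=1 u=1
t7.Δ4 v=1 p=1 n0=1 clk=0 q=0 z=0 r=1 y=1 x=1 u=1
t7.Δ5 v=1 p=1 n0=1 clk=0 q=0 z=1 r=1 y=1 x=1 u=1
t8.Δ0 v=1 p=1 n0=1 clk=0 q=0 z=1 r=1 y=1 x=1 u=1
t8.Δ1 v=1 p=1 n0=1 clk=1 q=0 z=1 r=0 y=1 x=1 u=1
t8.Δ2 v=0 p=1 n0=0 clk=1 q=0 z=1 r=0 y=1 x=1 u=1
t8.Δ3 v=0 p=1 n0=0 clk=1 q=0 z=0 r=0 y=0 x=1 u=1
t8.Δ4 v=0 p=1 n0=0 clk=1 q=1 z=0 r=0 y=0 x=1 u=1
t8.Δ5 v=0 p=1 n0=0 clk=1 q=1 z=1 r=0 y=0 x=1 u=1
t9.Δ0 v=0 p=1 n0=0 clk=1 q=1 z=1 r=0 y=0 x=1 u=1
t9.Δ1 v=0 p=1 n0=0 clk=0 q=1 z=1 r=0 y=0 x=1 u=1
t10.Δ0 v=0 p=1 n0=0 clk=0 q=1 z=1 r=0 y=0 x=1 u=1
t10.Δ1 v=0 p=1 n0=0 clk=1 q=1 z=1 r=0 y=0 x=1 u=1
t10.Δ2 v=0 p=1 n0=1 clk=1 q=1 z=1 r=0 y=0 x=1 u=1
t10.Δ3 v=0 p=1 n0=1 clk=1 q=1 z=0 r=0 y=0 x=1 u=1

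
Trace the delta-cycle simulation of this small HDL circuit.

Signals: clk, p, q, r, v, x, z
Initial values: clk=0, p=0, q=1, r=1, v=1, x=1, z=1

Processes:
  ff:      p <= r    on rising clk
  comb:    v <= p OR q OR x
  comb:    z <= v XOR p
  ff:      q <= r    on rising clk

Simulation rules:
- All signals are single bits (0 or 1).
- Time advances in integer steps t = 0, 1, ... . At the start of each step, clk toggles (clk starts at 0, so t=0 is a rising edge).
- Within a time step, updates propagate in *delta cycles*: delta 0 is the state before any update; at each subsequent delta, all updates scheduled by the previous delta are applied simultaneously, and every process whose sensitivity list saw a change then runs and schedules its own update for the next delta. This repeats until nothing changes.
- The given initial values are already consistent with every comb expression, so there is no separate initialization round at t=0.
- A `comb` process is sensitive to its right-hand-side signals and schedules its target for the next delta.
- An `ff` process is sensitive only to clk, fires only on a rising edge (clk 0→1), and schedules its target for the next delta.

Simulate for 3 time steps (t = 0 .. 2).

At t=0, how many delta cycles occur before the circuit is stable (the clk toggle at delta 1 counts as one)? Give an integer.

3

t0.Δ0 v=1 x=1 q=1 r=1 p=0 clk=0 z=1
t0.Δ1 v=1 x=1 q=1 r=1 p=0 clk=1 z=1
t0.Δ2 v=1 x=1 q=1 r=1 p=1 clk=1 z=1
t0.Δ3 v=1 x=1 q=1 r=1 p=1 clk=1 z=0
t1.Δ0 v=1 x=1 q=1 r=1 p=1 clk=1 z=0
t1.Δ1 v=1 x=1 q=1 r=1 p=1 clk=0 z=0
t2.Δ0 v=1 x=1 q=1 r=1 p=1 clk=0 z=0
t2.Δ1 v=1 x=1 q=1 r=1 p=1 clk=1 z=0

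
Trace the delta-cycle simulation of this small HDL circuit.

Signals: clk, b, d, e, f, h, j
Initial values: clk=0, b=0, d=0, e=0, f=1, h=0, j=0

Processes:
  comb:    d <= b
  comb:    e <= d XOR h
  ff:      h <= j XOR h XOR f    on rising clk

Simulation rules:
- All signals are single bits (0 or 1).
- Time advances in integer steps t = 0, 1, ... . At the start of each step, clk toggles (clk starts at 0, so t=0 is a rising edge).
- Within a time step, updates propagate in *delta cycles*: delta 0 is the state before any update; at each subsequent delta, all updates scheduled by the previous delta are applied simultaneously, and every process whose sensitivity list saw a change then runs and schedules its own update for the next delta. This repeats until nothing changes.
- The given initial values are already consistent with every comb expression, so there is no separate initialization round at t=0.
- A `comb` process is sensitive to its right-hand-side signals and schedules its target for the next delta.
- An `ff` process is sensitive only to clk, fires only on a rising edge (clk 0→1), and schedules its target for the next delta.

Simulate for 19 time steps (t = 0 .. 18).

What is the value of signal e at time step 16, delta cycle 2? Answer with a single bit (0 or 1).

0

t0.Δ0 j=0 e=0 d=0 clk=0 b=0 h=0 f=1
t0.Δ1 j=0 e=0 d=0 clk=1 b=0 h=0 f=1
t0.Δ2 j=0 e=0 d=0 clk=1 b=0 h=1 f=1
t0.Δ3 j=0 e=1 d=0 clk=1 b=0 h=1 f=1
t1.Δ0 j=0 e=1 d=0 clk=1 b=0 h=1 f=1
t1.Δ1 j=0 e=1 d=0 clk=0 b=0 h=1 f=1
t2.Δ0 j=0 e=1 d=0 clk=0 b=0 h=1 f=1
t2.Δ1 j=0 e=1 d=0 clk=1 b=0 h=1 f=1
t2.Δ2 j=0 e=1 d=0 clk=1 b=0 h=0 f=1
t2.Δ3 j=0 e=0 d=0 clk=1 b=0 h=0 f=1
t3.Δ0 j=0 e=0 d=0 clk=1 b=0 h=0 f=1
t3.Δ1 j=0 e=0 d=0 clk=0 b=0 h=0 f=1
t4.Δ0 j=0 e=0 d=0 clk=0 b=0 h=0 f=1
t4.Δ1 j=0 e=0 d=0 clk=1 b=0 h=0 f=1
t4.Δ2 j=0 e=0 d=0 clk=1 b=0 h=1 f=1
t4.Δ3 j=0 e=1 d=0 clk=1 b=0 h=1 f=1
t5.Δ0 j=0 e=1 d=0 clk=1 b=0 h=1 f=1
t5.Δ1 j=0 e=1 d=0 clk=0 b=0 h=1 f=1
t6.Δ0 j=0 e=1 d=0 clk=0 b=0 h=1 f=1
t6.Δ1 j=0 e=1 d=0 clk=1 b=0 h=1 f=1
t6.Δ2 j=0 e=1 d=0 clk=1 b=0 h=0 f=1
t6.Δ3 j=0 e=0 d=0 clk=1 b=0 h=0 f=1
t7.Δ0 j=0 e=0 d=0 clk=1 b=0 h=0 f=1
t7.Δ1 j=0 e=0 d=0 clk=0 b=0 h=0 f=1
t8.Δ0 j=0 e=0 d=0 clk=0 b=0 h=0 f=1
t8.Δ1 j=0 e=0 d=0 clk=1 b=0 h=0 f=1
t8.Δ2 j=0 e=0 d=0 clk=1 b=0 h=1 f=1
t8.Δ3 j=0 e=1 d=0 clk=1 b=0 h=1 f=1
t9.Δ0 j=0 e=1 d=0 clk=1 b=0 h=1 f=1
t9.Δ1 j=0 e=1 d=0 clk=0 b=0 h=1 f=1
t10.Δ0 j=0 e=1 d=0 clk=0 b=0 h=1 f=1
t10.Δ1 j=0 e=1 d=0 clk=1 b=0 h=1 f=1
t10.Δ2 j=0 e=1 d=0 clk=1 b=0 h=0 f=1
t10.Δ3 j=0 e=0 d=0 clk=1 b=0 h=0 f=1
t11.Δ0 j=0 e=0 d=0 clk=1 b=0 h=0 f=1
t11.Δ1 j=0 e=0 d=0 clk=0 b=0 h=0 f=1
t12.Δ0 j=0 e=0 d=0 clk=0 b=0 h=0 f=1
t12.Δ1 j=0 e=0 d=0 clk=1 b=0 h=0 f=1
t12.Δ2 j=0 e=0 d=0 clk=1 b=0 h=1 f=1
t12.Δ3 j=0 e=1 d=0 clk=1 b=0 h=1 f=1
t13.Δ0 j=0 e=1 d=0 clk=1 b=0 h=1 f=1
t13.Δ1 j=0 e=1 d=0 clk=0 b=0 h=1 f=1
t14.Δ0 j=0 e=1 d=0 clk=0 b=0 h=1 f=1
t14.Δ1 j=0 e=1 d=0 clk=1 b=0 h=1 f=1
t14.Δ2 j=0 e=1 d=0 clk=1 b=0 h=0 f=1
t14.Δ3 j=0 e=0 d=0 clk=1 b=0 h=0 f=1
t15.Δ0 j=0 e=0 d=0 clk=1 b=0 h=0 f=1
t15.Δ1 j=0 e=0 d=0 clk=0 b=0 h=0 f=1
t16.Δ0 j=0 e=0 d=0 clk=0 b=0 h=0 f=1
t16.Δ1 j=0 e=0 d=0 clk=1 b=0 h=0 f=1
t16.Δ2 j=0 e=0 d=0 clk=1 b=0 h=1 f=1
t16.Δ3 j=0 e=1 d=0 clk=1 b=0 h=1 f=1
t17.Δ0 j=0 e=1 d=0 clk=1 b=0 h=1 f=1
t17.Δ1 j=0 e=1 d=0 clk=0 b=0 h=1 f=1
t18.Δ0 j=0 e=1 d=0 clk=0 b=0 h=1 f=1
t18.Δ1 j=0 e=1 d=0 clk=1 b=0 h=1 f=1
t18.Δ2 j=0 e=1 d=0 clk=1 b=0 h=0 f=1
t18.Δ3 j=0 e=0 d=0 clk=1 b=0 h=0 f=1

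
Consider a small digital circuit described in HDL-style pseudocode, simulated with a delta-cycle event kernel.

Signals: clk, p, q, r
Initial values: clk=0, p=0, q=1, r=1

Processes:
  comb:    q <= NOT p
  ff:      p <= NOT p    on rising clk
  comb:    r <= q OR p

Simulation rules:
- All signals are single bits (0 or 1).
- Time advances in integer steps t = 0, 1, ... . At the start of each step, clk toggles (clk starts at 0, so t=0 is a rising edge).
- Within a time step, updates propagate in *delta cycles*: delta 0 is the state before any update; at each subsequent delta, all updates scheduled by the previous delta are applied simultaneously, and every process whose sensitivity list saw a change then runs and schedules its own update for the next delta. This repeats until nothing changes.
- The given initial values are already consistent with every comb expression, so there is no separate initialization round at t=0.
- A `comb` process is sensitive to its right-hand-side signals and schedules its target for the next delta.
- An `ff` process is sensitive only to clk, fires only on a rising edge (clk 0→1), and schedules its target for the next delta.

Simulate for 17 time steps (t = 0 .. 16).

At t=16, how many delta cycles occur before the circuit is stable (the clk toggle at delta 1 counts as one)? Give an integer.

t=0 Δ0: p=0 q=1 r=1 clk=0
  Δ1: clk:0→1
  Δ2: p:0→1
  Δ3: q:1→0
  (3Δ to stable)
t=1 Δ0: p=1 q=0 r=1 clk=1
  Δ1: clk:1→0
  (1Δ to stable)
t=2 Δ0: p=1 q=0 r=1 clk=0
  Δ1: clk:0→1
  Δ2: p:1→0
  Δ3: q:0→1, r:1→0
  Δ4: r:0→1
  (4Δ to stable)
t=3 Δ0: p=0 q=1 r=1 clk=1
  Δ1: clk:1→0
  (1Δ to stable)
t=4 Δ0: p=0 q=1 r=1 clk=0
  Δ1: clk:0→1
  Δ2: p:0→1
  Δ3: q:1→0
  (3Δ to stable)
t=5 Δ0: p=1 q=0 r=1 clk=1
  Δ1: clk:1→0
  (1Δ to stable)
t=6 Δ0: p=1 q=0 r=1 clk=0
  Δ1: clk:0→1
  Δ2: p:1→0
  Δ3: q:0→1, r:1→0
  Δ4: r:0→1
  (4Δ to stable)
t=7 Δ0: p=0 q=1 r=1 clk=1
  Δ1: clk:1→0
  (1Δ to stable)
t=8 Δ0: p=0 q=1 r=1 clk=0
  Δ1: clk:0→1
  Δ2: p:0→1
  Δ3: q:1→0
  (3Δ to stable)
t=9 Δ0: p=1 q=0 r=1 clk=1
  Δ1: clk:1→0
  (1Δ to stable)
t=10 Δ0: p=1 q=0 r=1 clk=0
  Δ1: clk:0→1
  Δ2: p:1→0
  Δ3: q:0→1, r:1→0
  Δ4: r:0→1
  (4Δ to stable)
t=11 Δ0: p=0 q=1 r=1 clk=1
  Δ1: clk:1→0
  (1Δ to stable)
t=12 Δ0: p=0 q=1 r=1 clk=0
  Δ1: clk:0→1
  Δ2: p:0→1
  Δ3: q:1→0
  (3Δ to stable)
t=13 Δ0: p=1 q=0 r=1 clk=1
  Δ1: clk:1→0
  (1Δ to stable)
t=14 Δ0: p=1 q=0 r=1 clk=0
  Δ1: clk:0→1
  Δ2: p:1→0
  Δ3: q:0→1, r:1→0
  Δ4: r:0→1
  (4Δ to stable)
t=15 Δ0: p=0 q=1 r=1 clk=1
  Δ1: clk:1→0
  (1Δ to stable)
t=16 Δ0: p=0 q=1 r=1 clk=0
  Δ1: clk:0→1
  Δ2: p:0→1
  Δ3: q:1→0
  (3Δ to stable)

3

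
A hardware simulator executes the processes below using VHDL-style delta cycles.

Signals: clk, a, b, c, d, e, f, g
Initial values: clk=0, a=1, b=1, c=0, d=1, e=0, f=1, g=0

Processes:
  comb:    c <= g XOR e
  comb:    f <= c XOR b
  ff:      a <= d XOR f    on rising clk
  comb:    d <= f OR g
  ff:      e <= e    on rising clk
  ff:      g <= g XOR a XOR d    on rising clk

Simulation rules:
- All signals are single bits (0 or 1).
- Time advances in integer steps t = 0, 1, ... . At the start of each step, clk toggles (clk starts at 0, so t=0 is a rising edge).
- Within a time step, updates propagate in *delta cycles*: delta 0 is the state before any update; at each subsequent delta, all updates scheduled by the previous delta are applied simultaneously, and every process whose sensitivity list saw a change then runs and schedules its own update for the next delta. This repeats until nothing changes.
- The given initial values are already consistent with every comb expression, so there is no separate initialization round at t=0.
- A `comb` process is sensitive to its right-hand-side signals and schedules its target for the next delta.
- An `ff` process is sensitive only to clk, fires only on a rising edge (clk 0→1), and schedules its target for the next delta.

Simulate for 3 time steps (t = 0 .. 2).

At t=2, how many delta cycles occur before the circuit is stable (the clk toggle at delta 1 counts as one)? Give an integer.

t0.Δ0 f=1 clk=0 c=0 e=0 d=1 a=1 b=1 g=0
t0.Δ1 f=1 clk=1 c=0 e=0 d=1 a=1 b=1 g=0
t0.Δ2 f=1 clk=1 c=0 e=0 d=1 a=0 b=1 g=0
t1.Δ0 f=1 clk=1 c=0 e=0 d=1 a=0 b=1 g=0
t1.Δ1 f=1 clk=0 c=0 e=0 d=1 a=0 b=1 g=0
t2.Δ0 f=1 clk=0 c=0 e=0 d=1 a=0 b=1 g=0
t2.Δ1 f=1 clk=1 c=0 e=0 d=1 a=0 b=1 g=0
t2.Δ2 f=1 clk=1 c=0 e=0 d=1 a=0 b=1 g=1
t2.Δ3 f=1 clk=1 c=1 e=0 d=1 a=0 b=1 g=1
t2.Δ4 f=0 clk=1 c=1 e=0 d=1 a=0 b=1 g=1

4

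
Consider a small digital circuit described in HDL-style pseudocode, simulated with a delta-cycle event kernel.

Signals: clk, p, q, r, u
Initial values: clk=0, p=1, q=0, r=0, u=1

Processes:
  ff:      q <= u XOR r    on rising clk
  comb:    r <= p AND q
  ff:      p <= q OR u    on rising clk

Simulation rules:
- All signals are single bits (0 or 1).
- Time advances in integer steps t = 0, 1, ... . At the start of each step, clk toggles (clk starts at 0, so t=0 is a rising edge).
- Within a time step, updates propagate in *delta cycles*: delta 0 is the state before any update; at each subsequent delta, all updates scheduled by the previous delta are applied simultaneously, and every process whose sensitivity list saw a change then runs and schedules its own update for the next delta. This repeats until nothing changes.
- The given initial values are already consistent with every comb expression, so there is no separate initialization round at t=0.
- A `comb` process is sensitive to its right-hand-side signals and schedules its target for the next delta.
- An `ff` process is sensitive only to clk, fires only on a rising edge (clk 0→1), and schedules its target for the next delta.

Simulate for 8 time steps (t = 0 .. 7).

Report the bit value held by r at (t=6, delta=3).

[bits: r,clk,u,q,p]
t=0: Δ0=00101 Δ1=01101 Δ2=01111 Δ3=11111 | 3Δ
t=1: Δ0=11111 Δ1=10111 | 1Δ
t=2: Δ0=10111 Δ1=11111 Δ2=11101 Δ3=01101 | 3Δ
t=3: Δ0=01101 Δ1=00101 | 1Δ
t=4: Δ0=00101 Δ1=01101 Δ2=01111 Δ3=11111 | 3Δ
t=5: Δ0=11111 Δ1=10111 | 1Δ
t=6: Δ0=10111 Δ1=11111 Δ2=11101 Δ3=01101 | 3Δ
t=7: Δ0=01101 Δ1=00101 | 1Δ

0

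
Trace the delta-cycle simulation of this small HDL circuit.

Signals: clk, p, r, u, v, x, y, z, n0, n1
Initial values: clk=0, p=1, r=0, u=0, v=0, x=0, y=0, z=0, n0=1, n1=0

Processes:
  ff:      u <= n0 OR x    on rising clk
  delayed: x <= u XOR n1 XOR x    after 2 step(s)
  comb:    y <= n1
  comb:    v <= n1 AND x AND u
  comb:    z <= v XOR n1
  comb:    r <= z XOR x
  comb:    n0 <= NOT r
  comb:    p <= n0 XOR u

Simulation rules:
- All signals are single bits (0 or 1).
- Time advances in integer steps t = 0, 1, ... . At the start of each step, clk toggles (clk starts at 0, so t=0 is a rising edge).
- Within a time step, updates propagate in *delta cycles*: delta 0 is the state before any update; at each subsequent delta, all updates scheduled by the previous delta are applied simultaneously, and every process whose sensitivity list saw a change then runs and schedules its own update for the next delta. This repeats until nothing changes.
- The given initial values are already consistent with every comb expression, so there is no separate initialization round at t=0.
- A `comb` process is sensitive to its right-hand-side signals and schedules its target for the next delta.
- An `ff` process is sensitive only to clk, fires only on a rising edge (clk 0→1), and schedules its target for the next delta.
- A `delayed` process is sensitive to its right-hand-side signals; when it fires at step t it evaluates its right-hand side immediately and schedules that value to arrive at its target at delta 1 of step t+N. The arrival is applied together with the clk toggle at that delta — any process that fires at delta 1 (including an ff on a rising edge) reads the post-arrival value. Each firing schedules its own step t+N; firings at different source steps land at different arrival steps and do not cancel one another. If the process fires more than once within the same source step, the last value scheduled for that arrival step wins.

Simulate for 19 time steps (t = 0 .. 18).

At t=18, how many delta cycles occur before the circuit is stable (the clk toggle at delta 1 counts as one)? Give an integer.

[bits: v,u,x,z,n0,n1,r,y,p,clk]
t=0: Δ0=0000100010 Δ1=0000100011 Δ2=0100100011 Δ3=0100100001 | 3Δ
t=1: Δ0=0100100001 Δ1=0100100000 | 1Δ
t=2: Δ0=0100100000 Δ1=0110100001 Δ2=0110101001 Δ3=0110001001 Δ4=0110001011 | 4Δ
t=3: Δ0=0110001011 Δ1=0110001010 | 1Δ
t=4: Δ0=0110001010 Δ1=0100001011 Δ2=0000000011 Δ3=0000100001 Δ4=0000100011 | 4Δ
t=5: Δ0=0000100011 Δ1=0000100010 | 1Δ
t=6: Δ0=0000100010 Δ1=0000100011 Δ2=0100100011 Δ3=0100100001 | 3Δ
t=7: Δ0=0100100001 Δ1=0100100000 | 1Δ
t=8: Δ0=0100100000 Δ1=0110100001 Δ2=0110101001 Δ3=0110001001 Δ4=0110001011 | 4Δ
t=9: Δ0=0110001011 Δ1=0110001010 | 1Δ
t=10: Δ0=0110001010 Δ1=0100001011 Δ2=0000000011 Δ3=0000100001 Δ4=0000100011 | 4Δ
t=11: Δ0=0000100011 Δ1=0000100010 | 1Δ
t=12: Δ0=0000100010 Δ1=0000100011 Δ2=0100100011 Δ3=0100100001 | 3Δ
t=13: Δ0=0100100001 Δ1=0100100000 | 1Δ
t=14: Δ0=0100100000 Δ1=0110100001 Δ2=0110101001 Δ3=0110001001 Δ4=0110001011 | 4Δ
t=15: Δ0=0110001011 Δ1=0110001010 | 1Δ
t=16: Δ0=0110001010 Δ1=0100001011 Δ2=0000000011 Δ3=0000100001 Δ4=0000100011 | 4Δ
t=17: Δ0=0000100011 Δ1=0000100010 | 1Δ
t=18: Δ0=0000100010 Δ1=0000100011 Δ2=0100100011 Δ3=0100100001 | 3Δ

3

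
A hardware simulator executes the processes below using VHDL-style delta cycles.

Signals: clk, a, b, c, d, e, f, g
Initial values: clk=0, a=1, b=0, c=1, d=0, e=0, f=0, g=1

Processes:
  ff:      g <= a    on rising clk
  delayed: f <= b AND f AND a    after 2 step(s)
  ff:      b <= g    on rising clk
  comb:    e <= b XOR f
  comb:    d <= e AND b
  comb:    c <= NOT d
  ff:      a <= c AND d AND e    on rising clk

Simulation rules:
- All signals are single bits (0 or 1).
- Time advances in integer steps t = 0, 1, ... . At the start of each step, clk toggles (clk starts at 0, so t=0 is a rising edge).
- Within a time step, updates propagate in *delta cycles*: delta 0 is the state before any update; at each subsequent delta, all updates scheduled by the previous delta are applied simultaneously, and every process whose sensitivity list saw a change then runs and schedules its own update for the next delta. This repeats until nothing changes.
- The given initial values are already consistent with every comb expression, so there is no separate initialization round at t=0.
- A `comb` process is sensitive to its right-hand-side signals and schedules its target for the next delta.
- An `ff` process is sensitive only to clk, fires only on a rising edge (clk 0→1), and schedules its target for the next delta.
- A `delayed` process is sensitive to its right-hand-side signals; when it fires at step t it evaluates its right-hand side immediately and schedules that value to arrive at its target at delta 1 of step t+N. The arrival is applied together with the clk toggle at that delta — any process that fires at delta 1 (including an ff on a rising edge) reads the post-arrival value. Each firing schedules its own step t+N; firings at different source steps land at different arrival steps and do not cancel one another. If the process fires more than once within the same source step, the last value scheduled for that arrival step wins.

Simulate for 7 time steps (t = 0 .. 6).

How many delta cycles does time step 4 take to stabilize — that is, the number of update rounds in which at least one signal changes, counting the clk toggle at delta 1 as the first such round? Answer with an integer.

4

t0.Δ0 e=0 c=1 b=0 d=0 f=0 clk=0 a=1 g=1
t0.Δ1 e=0 c=1 b=0 d=0 f=0 clk=1 a=1 g=1
t0.Δ2 e=0 c=1 b=1 d=0 f=0 clk=1 a=0 g=1
t0.Δ3 e=1 c=1 b=1 d=0 f=0 clk=1 a=0 g=1
t0.Δ4 e=1 c=1 b=1 d=1 f=0 clk=1 a=0 g=1
t0.Δ5 e=1 c=0 b=1 d=1 f=0 clk=1 a=0 g=1
t1.Δ0 e=1 c=0 b=1 d=1 f=0 clk=1 a=0 g=1
t1.Δ1 e=1 c=0 b=1 d=1 f=0 clk=0 a=0 g=1
t2.Δ0 e=1 c=0 b=1 d=1 f=0 clk=0 a=0 g=1
t2.Δ1 e=1 c=0 b=1 d=1 f=0 clk=1 a=0 g=1
t2.Δ2 e=1 c=0 b=1 d=1 f=0 clk=1 a=0 g=0
t3.Δ0 e=1 c=0 b=1 d=1 f=0 clk=1 a=0 g=0
t3.Δ1 e=1 c=0 b=1 d=1 f=0 clk=0 a=0 g=0
t4.Δ0 e=1 c=0 b=1 d=1 f=0 clk=0 a=0 g=0
t4.Δ1 e=1 c=0 b=1 d=1 f=0 clk=1 a=0 g=0
t4.Δ2 e=1 c=0 b=0 d=1 f=0 clk=1 a=0 g=0
t4.Δ3 e=0 c=0 b=0 d=0 f=0 clk=1 a=0 g=0
t4.Δ4 e=0 c=1 b=0 d=0 f=0 clk=1 a=0 g=0
t5.Δ0 e=0 c=1 b=0 d=0 f=0 clk=1 a=0 g=0
t5.Δ1 e=0 c=1 b=0 d=0 f=0 clk=0 a=0 g=0
t6.Δ0 e=0 c=1 b=0 d=0 f=0 clk=0 a=0 g=0
t6.Δ1 e=0 c=1 b=0 d=0 f=0 clk=1 a=0 g=0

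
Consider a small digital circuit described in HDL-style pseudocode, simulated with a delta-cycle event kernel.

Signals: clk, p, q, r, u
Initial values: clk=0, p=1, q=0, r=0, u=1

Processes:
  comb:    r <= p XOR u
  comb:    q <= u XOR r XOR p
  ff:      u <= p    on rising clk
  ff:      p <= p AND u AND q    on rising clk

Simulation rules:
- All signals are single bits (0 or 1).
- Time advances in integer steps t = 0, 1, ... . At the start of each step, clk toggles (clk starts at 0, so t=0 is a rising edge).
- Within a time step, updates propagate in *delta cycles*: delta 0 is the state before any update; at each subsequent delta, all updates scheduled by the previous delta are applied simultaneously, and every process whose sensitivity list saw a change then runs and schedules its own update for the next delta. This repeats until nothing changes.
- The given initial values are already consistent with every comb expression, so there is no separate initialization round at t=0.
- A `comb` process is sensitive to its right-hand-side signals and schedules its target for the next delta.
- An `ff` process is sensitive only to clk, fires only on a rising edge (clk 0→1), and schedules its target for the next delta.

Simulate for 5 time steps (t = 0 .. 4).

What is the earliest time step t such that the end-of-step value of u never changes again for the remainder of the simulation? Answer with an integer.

t=0 Δ0: q=0 clk=0 p=1 r=0 u=1
  Δ1: clk:0→1
  Δ2: p:1→0
  Δ3: q:0→1, r:0→1
  Δ4: q:1→0
  (4Δ to stable)
t=1 Δ0: q=0 clk=1 p=0 r=1 u=1
  Δ1: clk:1→0
  (1Δ to stable)
t=2 Δ0: q=0 clk=0 p=0 r=1 u=1
  Δ1: clk:0→1
  Δ2: u:1→0
  Δ3: q:0→1, r:1→0
  Δ4: q:1→0
  (4Δ to stable)
t=3 Δ0: q=0 clk=1 p=0 r=0 u=0
  Δ1: clk:1→0
  (1Δ to stable)
t=4 Δ0: q=0 clk=0 p=0 r=0 u=0
  Δ1: clk:0→1
  (1Δ to stable)

2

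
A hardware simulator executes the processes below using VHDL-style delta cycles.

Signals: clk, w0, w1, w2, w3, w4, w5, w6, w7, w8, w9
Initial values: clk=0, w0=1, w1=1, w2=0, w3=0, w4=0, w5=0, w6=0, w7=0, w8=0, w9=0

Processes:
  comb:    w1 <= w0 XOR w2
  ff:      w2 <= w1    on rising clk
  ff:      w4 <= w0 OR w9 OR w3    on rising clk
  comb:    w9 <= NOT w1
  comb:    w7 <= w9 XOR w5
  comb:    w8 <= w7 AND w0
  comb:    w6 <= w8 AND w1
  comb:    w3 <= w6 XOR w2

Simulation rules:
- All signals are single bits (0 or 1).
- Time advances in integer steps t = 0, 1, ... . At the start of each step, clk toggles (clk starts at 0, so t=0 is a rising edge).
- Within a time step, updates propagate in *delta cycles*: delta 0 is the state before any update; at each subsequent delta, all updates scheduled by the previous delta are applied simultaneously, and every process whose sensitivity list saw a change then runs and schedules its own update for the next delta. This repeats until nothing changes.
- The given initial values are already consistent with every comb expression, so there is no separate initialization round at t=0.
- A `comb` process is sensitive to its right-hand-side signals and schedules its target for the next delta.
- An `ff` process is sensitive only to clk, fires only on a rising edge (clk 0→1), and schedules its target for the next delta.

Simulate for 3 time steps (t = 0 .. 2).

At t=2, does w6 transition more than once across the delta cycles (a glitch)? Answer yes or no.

yes

t=0 Δ0: clk=0 w1=1 w2=0 w4=0 w3=0 w6=0 w9=0 w7=0 w8=0 w0=1 w5=0
  Δ1: clk:0→1
  Δ2: w2:0→1, w4:0→1
  Δ3: w1:1→0, w3:0→1
  Δ4: w9:0→1
  Δ5: w7:0→1
  Δ6: w8:0→1
  (6Δ to stable)
t=1 Δ0: clk=1 w1=0 w2=1 w4=1 w3=1 w6=0 w9=1 w7=1 w8=1 w0=1 w5=0
  Δ1: clk:1→0
  (1Δ to stable)
t=2 Δ0: clk=0 w1=0 w2=1 w4=1 w3=1 w6=0 w9=1 w7=1 w8=1 w0=1 w5=0
  Δ1: clk:0→1
  Δ2: w2:1→0
  Δ3: w1:0→1, w3:1→0
  Δ4: w6:0→1, w9:1→0
  Δ5: w3:0→1, w7:1→0
  Δ6: w8:1→0
  Δ7: w6:1→0
  Δ8: w3:1→0
  (8Δ to stable)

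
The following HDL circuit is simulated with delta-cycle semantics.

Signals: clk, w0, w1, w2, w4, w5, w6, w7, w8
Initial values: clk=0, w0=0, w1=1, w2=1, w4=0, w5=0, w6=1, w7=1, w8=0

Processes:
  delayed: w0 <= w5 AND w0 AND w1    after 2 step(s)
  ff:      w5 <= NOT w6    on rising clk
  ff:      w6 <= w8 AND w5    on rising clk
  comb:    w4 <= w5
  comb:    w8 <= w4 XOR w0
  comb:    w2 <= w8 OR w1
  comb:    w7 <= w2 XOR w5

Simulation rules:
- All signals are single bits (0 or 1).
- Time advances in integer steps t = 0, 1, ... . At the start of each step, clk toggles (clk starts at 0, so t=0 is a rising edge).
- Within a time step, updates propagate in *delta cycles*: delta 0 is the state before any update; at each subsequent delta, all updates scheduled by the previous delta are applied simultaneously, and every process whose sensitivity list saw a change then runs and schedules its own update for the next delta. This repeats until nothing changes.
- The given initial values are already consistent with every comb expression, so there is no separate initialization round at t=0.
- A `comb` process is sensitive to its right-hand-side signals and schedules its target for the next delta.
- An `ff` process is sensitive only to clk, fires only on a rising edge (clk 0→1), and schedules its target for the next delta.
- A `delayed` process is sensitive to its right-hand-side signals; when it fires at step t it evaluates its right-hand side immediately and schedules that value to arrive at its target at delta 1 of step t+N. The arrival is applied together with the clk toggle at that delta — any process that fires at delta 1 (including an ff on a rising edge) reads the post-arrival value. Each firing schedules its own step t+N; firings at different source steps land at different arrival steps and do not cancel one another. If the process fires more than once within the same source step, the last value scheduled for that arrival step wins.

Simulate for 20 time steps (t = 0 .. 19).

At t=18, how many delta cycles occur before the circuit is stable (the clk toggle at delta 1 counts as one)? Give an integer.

4

[bits: w7,w0,w2,w6,w1,clk,w5,w8,w4]
t=0: Δ0=101110000 Δ1=101111000 Δ2=101011000 | 2Δ
t=1: Δ0=101011000 Δ1=101010000 | 1Δ
t=2: Δ0=101010000 Δ1=101011000 Δ2=101011100 Δ3=001011101 Δ4=001011111 | 4Δ
t=3: Δ0=001011111 Δ1=001010111 | 1Δ
t=4: Δ0=001010111 Δ1=001011111 Δ2=001111111 | 2Δ
t=5: Δ0=001111111 Δ1=001110111 | 1Δ
t=6: Δ0=001110111 Δ1=001111111 Δ2=001111011 Δ3=101111010 Δ4=101111000 | 4Δ
t=7: Δ0=101111000 Δ1=101110000 | 1Δ
t=8: Δ0=101110000 Δ1=101111000 Δ2=101011000 | 2Δ
t=9: Δ0=101011000 Δ1=101010000 | 1Δ
t=10: Δ0=101010000 Δ1=101011000 Δ2=101011100 Δ3=001011101 Δ4=001011111 | 4Δ
t=11: Δ0=001011111 Δ1=001010111 | 1Δ
t=12: Δ0=001010111 Δ1=001011111 Δ2=001111111 | 2Δ
t=13: Δ0=001111111 Δ1=001110111 | 1Δ
t=14: Δ0=001110111 Δ1=001111111 Δ2=001111011 Δ3=101111010 Δ4=101111000 | 4Δ
t=15: Δ0=101111000 Δ1=101110000 | 1Δ
t=16: Δ0=101110000 Δ1=101111000 Δ2=101011000 | 2Δ
t=17: Δ0=101011000 Δ1=101010000 | 1Δ
t=18: Δ0=101010000 Δ1=101011000 Δ2=101011100 Δ3=001011101 Δ4=001011111 | 4Δ
t=19: Δ0=001011111 Δ1=001010111 | 1Δ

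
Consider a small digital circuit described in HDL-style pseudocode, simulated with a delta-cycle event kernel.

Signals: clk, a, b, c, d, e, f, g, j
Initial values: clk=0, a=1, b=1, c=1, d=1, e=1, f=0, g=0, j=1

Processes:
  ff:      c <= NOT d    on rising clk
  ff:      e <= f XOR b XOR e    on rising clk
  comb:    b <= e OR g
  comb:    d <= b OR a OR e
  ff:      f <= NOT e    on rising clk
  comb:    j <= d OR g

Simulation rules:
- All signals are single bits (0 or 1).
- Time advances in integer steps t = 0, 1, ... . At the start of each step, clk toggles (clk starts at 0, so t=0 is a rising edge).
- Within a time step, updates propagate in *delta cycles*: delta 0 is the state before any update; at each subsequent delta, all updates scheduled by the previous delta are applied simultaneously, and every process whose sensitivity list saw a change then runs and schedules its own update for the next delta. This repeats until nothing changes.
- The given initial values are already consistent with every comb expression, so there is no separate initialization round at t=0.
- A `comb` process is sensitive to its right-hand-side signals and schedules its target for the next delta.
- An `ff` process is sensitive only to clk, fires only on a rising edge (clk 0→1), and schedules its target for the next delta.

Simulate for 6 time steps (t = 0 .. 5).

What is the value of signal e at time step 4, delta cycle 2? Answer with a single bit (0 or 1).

t0.Δ0 f=0 g=0 e=1 c=1 b=1 j=1 d=1 clk=0 a=1
t0.Δ1 f=0 g=0 e=1 c=1 b=1 j=1 d=1 clk=1 a=1
t0.Δ2 f=0 g=0 e=0 c=0 b=1 j=1 d=1 clk=1 a=1
t0.Δ3 f=0 g=0 e=0 c=0 b=0 j=1 d=1 clk=1 a=1
t1.Δ0 f=0 g=0 e=0 c=0 b=0 j=1 d=1 clk=1 a=1
t1.Δ1 f=0 g=0 e=0 c=0 b=0 j=1 d=1 clk=0 a=1
t2.Δ0 f=0 g=0 e=0 c=0 b=0 j=1 d=1 clk=0 a=1
t2.Δ1 f=0 g=0 e=0 c=0 b=0 j=1 d=1 clk=1 a=1
t2.Δ2 f=1 g=0 e=0 c=0 b=0 j=1 d=1 clk=1 a=1
t3.Δ0 f=1 g=0 e=0 c=0 b=0 j=1 d=1 clk=1 a=1
t3.Δ1 f=1 g=0 e=0 c=0 b=0 j=1 d=1 clk=0 a=1
t4.Δ0 f=1 g=0 e=0 c=0 b=0 j=1 d=1 clk=0 a=1
t4.Δ1 f=1 g=0 e=0 c=0 b=0 j=1 d=1 clk=1 a=1
t4.Δ2 f=1 g=0 e=1 c=0 b=0 j=1 d=1 clk=1 a=1
t4.Δ3 f=1 g=0 e=1 c=0 b=1 j=1 d=1 clk=1 a=1
t5.Δ0 f=1 g=0 e=1 c=0 b=1 j=1 d=1 clk=1 a=1
t5.Δ1 f=1 g=0 e=1 c=0 b=1 j=1 d=1 clk=0 a=1

1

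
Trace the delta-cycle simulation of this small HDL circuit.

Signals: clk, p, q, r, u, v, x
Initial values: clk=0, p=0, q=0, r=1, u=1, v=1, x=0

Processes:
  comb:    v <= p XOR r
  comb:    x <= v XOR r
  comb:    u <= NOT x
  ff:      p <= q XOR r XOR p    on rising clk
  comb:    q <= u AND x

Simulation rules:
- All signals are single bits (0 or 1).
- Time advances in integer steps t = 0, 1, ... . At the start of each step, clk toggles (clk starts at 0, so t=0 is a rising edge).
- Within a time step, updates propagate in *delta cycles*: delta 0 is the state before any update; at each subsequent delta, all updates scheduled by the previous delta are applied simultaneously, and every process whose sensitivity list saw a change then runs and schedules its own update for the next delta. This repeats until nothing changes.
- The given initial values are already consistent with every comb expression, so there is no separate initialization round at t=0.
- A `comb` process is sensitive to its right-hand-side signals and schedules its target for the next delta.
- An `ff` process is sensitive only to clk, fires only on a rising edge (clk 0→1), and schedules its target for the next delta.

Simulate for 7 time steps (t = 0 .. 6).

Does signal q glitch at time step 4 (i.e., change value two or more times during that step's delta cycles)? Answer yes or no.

yes

t0.Δ0 u=1 clk=0 x=0 p=0 r=1 v=1 q=0
t0.Δ1 u=1 clk=1 x=0 p=0 r=1 v=1 q=0
t0.Δ2 u=1 clk=1 x=0 p=1 r=1 v=1 q=0
t0.Δ3 u=1 clk=1 x=0 p=1 r=1 v=0 q=0
t0.Δ4 u=1 clk=1 x=1 p=1 r=1 v=0 q=0
t0.Δ5 u=0 clk=1 x=1 p=1 r=1 v=0 q=1
t0.Δ6 u=0 clk=1 x=1 p=1 r=1 v=0 q=0
t1.Δ0 u=0 clk=1 x=1 p=1 r=1 v=0 q=0
t1.Δ1 u=0 clk=0 x=1 p=1 r=1 v=0 q=0
t2.Δ0 u=0 clk=0 x=1 p=1 r=1 v=0 q=0
t2.Δ1 u=0 clk=1 x=1 p=1 r=1 v=0 q=0
t2.Δ2 u=0 clk=1 x=1 p=0 r=1 v=0 q=0
t2.Δ3 u=0 clk=1 x=1 p=0 r=1 v=1 q=0
t2.Δ4 u=0 clk=1 x=0 p=0 r=1 v=1 q=0
t2.Δ5 u=1 clk=1 x=0 p=0 r=1 v=1 q=0
t3.Δ0 u=1 clk=1 x=0 p=0 r=1 v=1 q=0
t3.Δ1 u=1 clk=0 x=0 p=0 r=1 v=1 q=0
t4.Δ0 u=1 clk=0 x=0 p=0 r=1 v=1 q=0
t4.Δ1 u=1 clk=1 x=0 p=0 r=1 v=1 q=0
t4.Δ2 u=1 clk=1 x=0 p=1 r=1 v=1 q=0
t4.Δ3 u=1 clk=1 x=0 p=1 r=1 v=0 q=0
t4.Δ4 u=1 clk=1 x=1 p=1 r=1 v=0 q=0
t4.Δ5 u=0 clk=1 x=1 p=1 r=1 v=0 q=1
t4.Δ6 u=0 clk=1 x=1 p=1 r=1 v=0 q=0
t5.Δ0 u=0 clk=1 x=1 p=1 r=1 v=0 q=0
t5.Δ1 u=0 clk=0 x=1 p=1 r=1 v=0 q=0
t6.Δ0 u=0 clk=0 x=1 p=1 r=1 v=0 q=0
t6.Δ1 u=0 clk=1 x=1 p=1 r=1 v=0 q=0
t6.Δ2 u=0 clk=1 x=1 p=0 r=1 v=0 q=0
t6.Δ3 u=0 clk=1 x=1 p=0 r=1 v=1 q=0
t6.Δ4 u=0 clk=1 x=0 p=0 r=1 v=1 q=0
t6.Δ5 u=1 clk=1 x=0 p=0 r=1 v=1 q=0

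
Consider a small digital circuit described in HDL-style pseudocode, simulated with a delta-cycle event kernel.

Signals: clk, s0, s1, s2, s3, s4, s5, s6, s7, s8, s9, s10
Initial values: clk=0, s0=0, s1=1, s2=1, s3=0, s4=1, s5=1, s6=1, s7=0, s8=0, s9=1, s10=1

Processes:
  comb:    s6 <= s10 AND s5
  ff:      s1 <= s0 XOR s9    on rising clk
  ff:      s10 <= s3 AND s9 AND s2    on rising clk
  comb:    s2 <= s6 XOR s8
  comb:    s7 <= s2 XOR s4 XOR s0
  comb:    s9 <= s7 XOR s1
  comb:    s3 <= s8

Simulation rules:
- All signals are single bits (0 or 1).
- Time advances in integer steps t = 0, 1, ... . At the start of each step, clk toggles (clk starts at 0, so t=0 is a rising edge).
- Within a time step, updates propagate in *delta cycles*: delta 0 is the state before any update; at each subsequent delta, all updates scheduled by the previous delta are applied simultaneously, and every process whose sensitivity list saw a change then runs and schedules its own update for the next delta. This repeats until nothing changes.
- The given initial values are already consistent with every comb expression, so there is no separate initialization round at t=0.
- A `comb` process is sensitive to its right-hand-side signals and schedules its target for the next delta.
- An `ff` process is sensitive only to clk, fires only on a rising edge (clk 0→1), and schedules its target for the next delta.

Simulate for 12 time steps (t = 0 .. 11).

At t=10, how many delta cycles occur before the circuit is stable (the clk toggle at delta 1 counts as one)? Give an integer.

3

[bits: s5,s0,s9,s6,s10,s8,s2,s7,s3,s4,clk,s1]
t=0: Δ0=101110100101 Δ1=101110100111 Δ2=101100100111 Δ3=101000100111 Δ4=101000000111 Δ5=101000010111 Δ6=100000010111 | 6Δ
t=1: Δ0=100000010111 Δ1=100000010101 | 1Δ
t=2: Δ0=100000010101 Δ1=100000010111 Δ2=100000010110 Δ3=101000010110 | 3Δ
t=3: Δ0=101000010110 Δ1=101000010100 | 1Δ
t=4: Δ0=101000010100 Δ1=101000010110 Δ2=101000010111 Δ3=100000010111 | 3Δ
t=5: Δ0=100000010111 Δ1=100000010101 | 1Δ
t=6: Δ0=100000010101 Δ1=100000010111 Δ2=100000010110 Δ3=101000010110 | 3Δ
t=7: Δ0=101000010110 Δ1=101000010100 | 1Δ
t=8: Δ0=101000010100 Δ1=101000010110 Δ2=101000010111 Δ3=100000010111 | 3Δ
t=9: Δ0=100000010111 Δ1=100000010101 | 1Δ
t=10: Δ0=100000010101 Δ1=100000010111 Δ2=100000010110 Δ3=101000010110 | 3Δ
t=11: Δ0=101000010110 Δ1=101000010100 | 1Δ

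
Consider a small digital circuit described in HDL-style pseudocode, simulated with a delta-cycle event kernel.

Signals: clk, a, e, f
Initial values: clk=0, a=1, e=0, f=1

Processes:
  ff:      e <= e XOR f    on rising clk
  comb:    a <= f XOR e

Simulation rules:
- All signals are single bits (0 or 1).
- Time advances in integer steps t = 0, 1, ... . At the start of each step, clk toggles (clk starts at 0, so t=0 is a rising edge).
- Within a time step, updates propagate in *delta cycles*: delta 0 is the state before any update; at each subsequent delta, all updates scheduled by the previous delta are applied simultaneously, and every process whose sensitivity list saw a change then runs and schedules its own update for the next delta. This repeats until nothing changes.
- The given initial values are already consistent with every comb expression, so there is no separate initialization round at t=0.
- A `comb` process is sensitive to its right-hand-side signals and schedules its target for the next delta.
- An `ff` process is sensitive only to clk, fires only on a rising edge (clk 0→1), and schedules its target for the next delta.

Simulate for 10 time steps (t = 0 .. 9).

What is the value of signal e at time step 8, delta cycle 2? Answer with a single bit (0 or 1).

1

t0.Δ0 f=1 e=0 a=1 clk=0
t0.Δ1 f=1 e=0 a=1 clk=1
t0.Δ2 f=1 e=1 a=1 clk=1
t0.Δ3 f=1 e=1 a=0 clk=1
t1.Δ0 f=1 e=1 a=0 clk=1
t1.Δ1 f=1 e=1 a=0 clk=0
t2.Δ0 f=1 e=1 a=0 clk=0
t2.Δ1 f=1 e=1 a=0 clk=1
t2.Δ2 f=1 e=0 a=0 clk=1
t2.Δ3 f=1 e=0 a=1 clk=1
t3.Δ0 f=1 e=0 a=1 clk=1
t3.Δ1 f=1 e=0 a=1 clk=0
t4.Δ0 f=1 e=0 a=1 clk=0
t4.Δ1 f=1 e=0 a=1 clk=1
t4.Δ2 f=1 e=1 a=1 clk=1
t4.Δ3 f=1 e=1 a=0 clk=1
t5.Δ0 f=1 e=1 a=0 clk=1
t5.Δ1 f=1 e=1 a=0 clk=0
t6.Δ0 f=1 e=1 a=0 clk=0
t6.Δ1 f=1 e=1 a=0 clk=1
t6.Δ2 f=1 e=0 a=0 clk=1
t6.Δ3 f=1 e=0 a=1 clk=1
t7.Δ0 f=1 e=0 a=1 clk=1
t7.Δ1 f=1 e=0 a=1 clk=0
t8.Δ0 f=1 e=0 a=1 clk=0
t8.Δ1 f=1 e=0 a=1 clk=1
t8.Δ2 f=1 e=1 a=1 clk=1
t8.Δ3 f=1 e=1 a=0 clk=1
t9.Δ0 f=1 e=1 a=0 clk=1
t9.Δ1 f=1 e=1 a=0 clk=0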